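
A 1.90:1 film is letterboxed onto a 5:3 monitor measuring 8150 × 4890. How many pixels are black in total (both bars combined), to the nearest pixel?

4894289 pixels

Since 1.900 > 1.667, the film is width-limited.
Content height = 8150 / 1.900 ≈ 4289.4737 px.
Black = 4890 − 4289.4737 = 600.5263 px.
Across the 8150-px span: 600.5263 × 8150 ≈ 4894289 px.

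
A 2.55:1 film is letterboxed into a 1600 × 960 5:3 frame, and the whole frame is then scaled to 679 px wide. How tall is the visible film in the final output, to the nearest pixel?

In the 1600×960 frame the film fills the width: height = 1600 / 2.550 ≈ 627.45 px.
The frame scales by 679/1600 = 0.4244; 627.45 × 0.4244 ≈ 266.27 px.

266 px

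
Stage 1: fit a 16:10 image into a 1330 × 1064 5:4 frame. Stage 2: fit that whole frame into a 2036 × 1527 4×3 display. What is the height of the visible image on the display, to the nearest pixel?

Inside the 1330×1064 canvas the image is width-limited at 1330.00 × 831.25.
The 5:4 canvas is height-limited in 2036×1527, giving 1908.75 × 1527.00; scale factor 1.4352.
So the image's height is 831.25 × 1.4352 ≈ 1192.97.

1193 px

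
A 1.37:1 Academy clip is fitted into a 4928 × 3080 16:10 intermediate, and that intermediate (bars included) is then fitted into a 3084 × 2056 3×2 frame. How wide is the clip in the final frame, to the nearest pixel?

1.37:1 Academy in 4928×3080: fills the height, so the clip is 4219.60 × 3080.00.
The 16:10 canvas is width-limited in 3084×2056, giving 3084.00 × 1927.50; scale factor 0.6258.
The clip scales with it: width 4219.60 × 0.6258 ≈ 2640.68.

2641 px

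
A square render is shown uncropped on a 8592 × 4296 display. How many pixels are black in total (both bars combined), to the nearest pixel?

18455616 pixels

square (1.000) < Univisium 2:1 (2.000), so the render fills the height.
That makes the image 4296.0000 px wide (4296 × 1/1).
Black = 8592 − 4296.0000 = 4296.0000 px.
Bar area = 4296.0000 × 4296 ≈ 18455616 px.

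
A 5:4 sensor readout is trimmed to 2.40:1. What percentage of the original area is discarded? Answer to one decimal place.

Going from 5:4 to 2.40:1 means cutting height while keeping width.
Fraction kept = (1.250)/(2.400) ≈ 52.08%, so 47.92% is lost.

47.9%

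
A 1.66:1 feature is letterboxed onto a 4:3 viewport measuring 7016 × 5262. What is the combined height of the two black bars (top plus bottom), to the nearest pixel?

1.66:1 is wider than 4:3, so it spans the full width.
That makes the image 4226.51 px tall (7016 / 1.660).
Leftover height: 5262 − 4226.51 = 1035.49 px.

1035 px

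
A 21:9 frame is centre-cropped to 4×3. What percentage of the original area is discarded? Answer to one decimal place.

The height stays; only width is cut (since 4×3 is narrower than 21:9).
(1.333)/(2.333) ≈ 0.571 of the area survives, leaving 42.86% discarded.

42.9%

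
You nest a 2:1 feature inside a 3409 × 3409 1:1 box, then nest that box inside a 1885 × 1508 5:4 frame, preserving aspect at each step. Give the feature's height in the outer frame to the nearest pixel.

754 px

2:1 in 3409×3409: fills the width, so the feature is 3409.00 × 1704.50.
Second fit — the 1:1 canvas into 1885×1508 spans the height: 1508.00 × 1508.00 (×0.4424 from 3409×3409).
The feature scales with it: height 1704.50 × 0.4424 ≈ 754.00.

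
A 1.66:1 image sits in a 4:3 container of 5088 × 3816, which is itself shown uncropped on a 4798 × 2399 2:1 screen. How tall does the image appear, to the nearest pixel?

1927 px

Inside the 5088×3816 canvas the image is width-limited at 5088.00 × 3065.06.
The 4:3 canvas is height-limited in 4798×2399, giving 3198.67 × 2399.00; scale factor 0.6287.
Applying the same ×0.6287: 3065.06 → 1926.91.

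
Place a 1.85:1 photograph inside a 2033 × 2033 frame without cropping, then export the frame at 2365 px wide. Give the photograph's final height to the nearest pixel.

1278 px

Fitted into 2033×2033, the photograph spans the width; its height is 2033 / 1.850 ≈ 1098.92 px.
Scaling 2033 → 2365 is ×1.1633, so the height becomes 1098.92 × 1.1633 ≈ 1278.38 px.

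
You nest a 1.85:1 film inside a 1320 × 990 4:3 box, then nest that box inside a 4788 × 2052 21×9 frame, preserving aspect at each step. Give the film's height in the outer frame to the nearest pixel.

Inside the 1320×990 canvas the film is width-limited at 1320.00 × 713.51.
Second fit — the 4:3 canvas into 4788×2052 spans the height: 2736.00 × 2052.00 (×2.0727 from 1320×990).
The film scales with it: height 713.51 × 2.0727 ≈ 1478.92.

1479 px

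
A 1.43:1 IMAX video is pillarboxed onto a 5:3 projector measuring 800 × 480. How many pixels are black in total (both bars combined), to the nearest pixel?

54528 pixels

1.43:1 IMAX is narrower than 5:3, so it spans the full height.
The video is 480 × 1.430 ≈ 686.4000 px wide.
Leftover width: 800 − 686.4000 = 113.6000 px.
That's 113.6000 × 480 ≈ 54528 black pixels.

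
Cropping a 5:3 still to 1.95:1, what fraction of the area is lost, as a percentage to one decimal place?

14.5%

1.95:1 is wider than 5:3, so the crop keeps the full width and trims the height.
(1.667)/(1.950) ≈ 0.855 of the area survives, leaving 14.53% discarded.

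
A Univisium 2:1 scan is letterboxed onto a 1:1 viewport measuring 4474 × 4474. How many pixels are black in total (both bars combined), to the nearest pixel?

10008338 pixels

Since 2.000 > 1.000, the scan is width-limited.
The scan is 4474 × 1/2 ≈ 2237.0000 px tall.
Black = 4474 − 2237.0000 = 2237.0000 px.
That's 2237.0000 × 4474 ≈ 10008338 black pixels.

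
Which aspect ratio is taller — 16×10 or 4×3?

16×10 = 1.6 and 4×3 = 1.333; 1.6 > 1.333. The smaller width-to-height ratio is the taller frame.

4×3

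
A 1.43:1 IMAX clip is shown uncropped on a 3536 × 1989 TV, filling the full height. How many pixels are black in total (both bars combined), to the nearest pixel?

1375851 pixels

The clip is 1989 × 1.430 ≈ 2844.2700 px wide.
3536 − 2844.2700 = 691.7300 px of bars.
Bar area = 691.7300 × 1989 ≈ 1375851 px.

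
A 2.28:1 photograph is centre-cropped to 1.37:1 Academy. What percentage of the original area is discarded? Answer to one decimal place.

39.9%

The height stays; only width is cut (since 1.37:1 Academy is narrower than 2.28:1).
Area ratio = (1.370)/(2.280) = 60.09%; the remaining 39.91% is cropped out.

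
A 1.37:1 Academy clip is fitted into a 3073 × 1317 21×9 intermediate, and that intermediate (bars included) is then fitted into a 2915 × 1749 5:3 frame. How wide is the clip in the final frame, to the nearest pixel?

First fit — 1.37:1 Academy into 3073×1317 spans the height: 1804.29 × 1317.00.
The 21×9 canvas is width-limited in 2915×1749, giving 2915.00 × 1249.29; scale factor 0.9486.
So the clip's width is 1804.29 × 0.9486 ≈ 1711.52.

1712 px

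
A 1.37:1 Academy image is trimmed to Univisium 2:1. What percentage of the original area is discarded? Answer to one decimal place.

Going from 1.37:1 Academy to Univisium 2:1 means cutting height while keeping width.
(1.370)/(2.000) ≈ 0.685 of the area survives, leaving 31.50% discarded.

31.5%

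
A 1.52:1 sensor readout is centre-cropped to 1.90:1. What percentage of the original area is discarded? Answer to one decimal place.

1.90:1 is wider than 1.52:1, so the crop keeps the full width and trims the height.
Fraction kept = (1.520)/(1.900) ≈ 80.00%, so 20.00% is lost.

20.0%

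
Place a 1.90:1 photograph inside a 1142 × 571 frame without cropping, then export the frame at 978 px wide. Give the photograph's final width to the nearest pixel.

At 1142×571 the photograph is height-limited, so width = 571 × 1.900 ≈ 1084.90 px.
Scaling 1142 → 978 is ×0.8564, so the width becomes 1084.90 × 0.8564 ≈ 929.10 px.

929 px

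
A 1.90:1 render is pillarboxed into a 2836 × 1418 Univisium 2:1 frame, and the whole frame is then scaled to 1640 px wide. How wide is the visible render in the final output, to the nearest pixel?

1558 px

Fitted into 2836×1418, the render spans the height; its width is 1418 × 1.900 ≈ 2694.20 px.
Resizing to 1640 px wide multiplies everything by 0.5783: 2694.20 → 1558.00 px.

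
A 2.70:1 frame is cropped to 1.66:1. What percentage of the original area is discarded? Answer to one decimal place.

38.5%

Going from 2.70:1 to 1.66:1 means cutting width while keeping height.
(1.660)/(2.700) ≈ 0.615 of the area survives, leaving 38.52% discarded.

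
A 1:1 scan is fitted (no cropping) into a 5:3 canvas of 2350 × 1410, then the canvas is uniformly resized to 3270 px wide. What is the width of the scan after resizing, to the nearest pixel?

1962 px

Fitted into 2350×1410, the scan spans the height; its width is 1410 × 1/1 ≈ 1410.00 px.
Scaling 2350 → 3270 is ×1.3915, so the width becomes 1410.00 × 1.3915 ≈ 1962.00 px.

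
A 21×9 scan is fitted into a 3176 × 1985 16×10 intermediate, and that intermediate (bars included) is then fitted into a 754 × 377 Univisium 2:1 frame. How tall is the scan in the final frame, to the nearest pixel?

First fit — 21×9 into 3176×1985 spans the width: 3176.00 × 1361.14.
Second fit — the 16×10 canvas into 754×377 spans the height: 603.20 × 377.00 (×0.1899 from 3176×1985).
So the scan's height is 1361.14 × 0.1899 ≈ 258.51.

259 px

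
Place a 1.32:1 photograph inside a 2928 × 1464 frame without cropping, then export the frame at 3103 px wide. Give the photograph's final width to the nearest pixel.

2048 px

In the 2928×1464 frame the photograph fills the height: width = 1464 × 1.320 ≈ 1932.48 px.
The frame scales by 3103/2928 = 1.0598; 1932.48 × 1.0598 ≈ 2047.98 px.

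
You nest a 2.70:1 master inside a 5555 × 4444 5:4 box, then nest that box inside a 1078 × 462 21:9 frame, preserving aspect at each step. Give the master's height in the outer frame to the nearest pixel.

First fit — 2.70:1 into 5555×4444 spans the width: 5555.00 × 2057.41.
The 5:4 canvas is height-limited in 1078×462, giving 577.50 × 462.00; scale factor 0.1040.
So the master's height is 2057.41 × 0.1040 ≈ 213.89.

214 px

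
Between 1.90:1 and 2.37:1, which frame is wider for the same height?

1.9 and 2.37; 2.37 > 1.9.

2.37:1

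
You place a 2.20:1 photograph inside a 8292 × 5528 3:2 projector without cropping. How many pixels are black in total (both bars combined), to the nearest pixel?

Since 2.200 > 1.500, the photograph is width-limited.
Content height = 8292 / 2.200 ≈ 3769.0909 px.
Leftover height: 5528 − 3769.0909 = 1758.9091 px.
Bar area = 1758.9091 × 8292 ≈ 14584874 px.

14584874 pixels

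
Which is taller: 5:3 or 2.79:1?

5:3 = 1.667 and 2.79; 2.79 > 1.667. The smaller width-to-height ratio is the taller frame.

5:3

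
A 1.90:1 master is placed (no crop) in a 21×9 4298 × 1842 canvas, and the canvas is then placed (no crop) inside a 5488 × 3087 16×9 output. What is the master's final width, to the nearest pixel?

Inside the 4298×1842 canvas the master is height-limited at 3499.80 × 1842.00.
21×9 in 5488×3087: fills the width, so the intermediate becomes 5488.00 × 2352.00 — a scale of ×1.2769.
Applying the same ×1.2769: 3499.80 → 4468.80.

4469 px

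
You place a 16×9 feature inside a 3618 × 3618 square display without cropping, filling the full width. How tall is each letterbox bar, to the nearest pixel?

791 px

That makes the image 2035.12 px tall (3618 × 9/16).
Black = 3618 − 2035.12 = 1582.88 px, or 791.44 per bar.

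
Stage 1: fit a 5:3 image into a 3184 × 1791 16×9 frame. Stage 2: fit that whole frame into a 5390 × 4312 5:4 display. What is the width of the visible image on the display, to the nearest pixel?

5053 px

First fit — 5:3 into 3184×1791 spans the height: 2985.00 × 1791.00.
16×9 in 5390×4312: fills the width, so the intermediate becomes 5390.00 × 3031.88 — a scale of ×1.6928.
The image scales with it: width 2985.00 × 1.6928 ≈ 5053.12.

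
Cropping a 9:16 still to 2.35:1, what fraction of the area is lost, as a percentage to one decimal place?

76.1%

Going from 9:16 to 2.35:1 means cutting height while keeping width.
Fraction kept = (0.562)/(2.350) ≈ 23.94%, so 76.06% is lost.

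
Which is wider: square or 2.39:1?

square = 1 and 2.39; 2.39 > 1.

2.39:1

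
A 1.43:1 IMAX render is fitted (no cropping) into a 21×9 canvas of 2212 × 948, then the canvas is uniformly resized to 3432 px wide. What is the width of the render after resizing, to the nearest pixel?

2103 px

In the 2212×948 frame the render fills the height: width = 948 × 1.430 ≈ 1355.64 px.
Resizing to 3432 px wide multiplies everything by 1.5515: 1355.64 → 2103.33 px.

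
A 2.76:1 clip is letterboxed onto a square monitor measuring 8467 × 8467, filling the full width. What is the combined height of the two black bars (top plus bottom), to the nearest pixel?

That makes the image 3067.75 px tall (8467 / 2.760).
Leftover height: 8467 − 3067.75 = 5399.25 px.

5399 px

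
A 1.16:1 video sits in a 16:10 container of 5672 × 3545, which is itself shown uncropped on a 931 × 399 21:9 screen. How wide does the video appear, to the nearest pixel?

463 px

1.16:1 in 5672×3545: fills the height, so the video is 4112.20 × 3545.00.
Second fit — the 16:10 canvas into 931×399 spans the height: 638.40 × 399.00 (×0.1126 from 5672×3545).
So the video's width is 4112.20 × 0.1126 ≈ 462.84.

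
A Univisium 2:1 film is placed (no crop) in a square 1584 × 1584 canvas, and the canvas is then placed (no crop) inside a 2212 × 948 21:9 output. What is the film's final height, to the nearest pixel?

474 px

Inside the 1584×1584 canvas the film is width-limited at 1584.00 × 792.00.
The square canvas is height-limited in 2212×948, giving 948.00 × 948.00; scale factor 0.5985.
Applying the same ×0.5985: 792.00 → 474.00.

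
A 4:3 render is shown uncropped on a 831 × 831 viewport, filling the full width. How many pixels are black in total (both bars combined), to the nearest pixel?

172640 pixels

Content height = 831 × 3/4 ≈ 623.2500 px.
831 − 623.2500 = 207.7500 px of bars.
Across the 831-px span: 207.7500 × 831 ≈ 172640 px.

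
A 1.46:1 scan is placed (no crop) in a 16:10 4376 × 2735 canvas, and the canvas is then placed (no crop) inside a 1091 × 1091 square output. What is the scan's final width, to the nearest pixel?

996 px

First fit — 1.46:1 into 4376×2735 spans the height: 3993.10 × 2735.00.
Second fit — the 16:10 canvas into 1091×1091 spans the width: 1091.00 × 681.88 (×0.2493 from 4376×2735).
So the scan's width is 3993.10 × 0.2493 ≈ 995.54.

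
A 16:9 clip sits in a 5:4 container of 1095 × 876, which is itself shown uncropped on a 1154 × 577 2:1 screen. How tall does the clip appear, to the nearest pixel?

Inside the 1095×876 canvas the clip is width-limited at 1095.00 × 615.94.
Second fit — the 5:4 canvas into 1154×577 spans the height: 721.25 × 577.00 (×0.6587 from 1095×876).
So the clip's height is 615.94 × 0.6587 ≈ 405.70.

406 px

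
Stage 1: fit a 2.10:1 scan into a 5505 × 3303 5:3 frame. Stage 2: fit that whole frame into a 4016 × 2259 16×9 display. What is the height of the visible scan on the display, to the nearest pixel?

First fit — 2.10:1 into 5505×3303 spans the width: 5505.00 × 2621.43.
The 5:3 canvas is height-limited in 4016×2259, giving 3765.00 × 2259.00; scale factor 0.6839.
Applying the same ×0.6839: 2621.43 → 1792.86.

1793 px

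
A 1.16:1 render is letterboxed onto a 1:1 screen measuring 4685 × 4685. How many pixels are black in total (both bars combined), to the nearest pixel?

3027479 pixels

1.16:1 (1.160) > 1:1 (1.000), so the render fills the width.
That makes the image 4038.7931 px tall (4685 / 1.160).
Leftover height: 4685 − 4038.7931 = 646.2069 px.
Across the 4685-px span: 646.2069 × 4685 ≈ 3027479 px.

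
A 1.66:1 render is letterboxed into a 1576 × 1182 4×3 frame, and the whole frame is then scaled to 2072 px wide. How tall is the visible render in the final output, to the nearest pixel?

1248 px

Fitted into 1576×1182, the render spans the width; its height is 1576 / 1.660 ≈ 949.40 px.
Resizing to 2072 px wide multiplies everything by 1.3147: 949.40 → 1248.19 px.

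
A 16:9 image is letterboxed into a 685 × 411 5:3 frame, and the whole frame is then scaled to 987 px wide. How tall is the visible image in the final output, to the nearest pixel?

555 px

In the 685×411 frame the image fills the width: height = 685 × 9/16 ≈ 385.31 px.
Resizing to 987 px wide multiplies everything by 1.4409: 385.31 → 555.19 px.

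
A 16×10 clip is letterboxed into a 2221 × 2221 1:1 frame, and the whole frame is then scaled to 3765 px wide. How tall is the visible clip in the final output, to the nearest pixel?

2353 px

Fitted into 2221×2221, the clip spans the width; its height is 2221 × 10/16 ≈ 1388.12 px.
Scaling 2221 → 3765 is ×1.6952, so the height becomes 1388.12 × 1.6952 ≈ 2353.12 px.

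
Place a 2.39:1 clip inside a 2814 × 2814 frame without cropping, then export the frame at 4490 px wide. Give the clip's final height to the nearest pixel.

1879 px

Fitted into 2814×2814, the clip spans the width; its height is 2814 / 2.390 ≈ 1177.41 px.
Scaling 2814 → 4490 is ×1.5956, so the height becomes 1177.41 × 1.5956 ≈ 1878.66 px.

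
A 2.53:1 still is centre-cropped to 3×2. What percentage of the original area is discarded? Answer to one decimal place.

Going from 2.53:1 to 3×2 means cutting width while keeping height.
Area ratio = (1.500)/(2.530) = 59.29%; the remaining 40.71% is cropped out.

40.7%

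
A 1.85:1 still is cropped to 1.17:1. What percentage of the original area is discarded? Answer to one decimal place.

Going from 1.85:1 to 1.17:1 means cutting width while keeping height.
Fraction kept = (1.170)/(1.850) ≈ 63.24%, so 36.76% is lost.

36.8%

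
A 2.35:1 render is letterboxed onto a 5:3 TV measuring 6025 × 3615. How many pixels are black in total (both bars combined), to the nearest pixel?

6333301 pixels

2.35:1 (2.350) > 5:3 (1.667), so the render fills the width.
That makes the image 2563.8298 px tall (6025 / 2.350).
Leftover height: 3615 − 2563.8298 = 1051.1702 px.
Bar area = 1051.1702 × 6025 ≈ 6333301 px.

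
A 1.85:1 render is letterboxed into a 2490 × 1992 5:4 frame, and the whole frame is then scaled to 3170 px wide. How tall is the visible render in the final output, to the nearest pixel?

Fitted into 2490×1992, the render spans the width; its height is 2490 / 1.850 ≈ 1345.95 px.
Scaling 2490 → 3170 is ×1.2731, so the height becomes 1345.95 × 1.2731 ≈ 1713.51 px.

1714 px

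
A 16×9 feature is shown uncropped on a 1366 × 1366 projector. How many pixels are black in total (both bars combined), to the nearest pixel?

816356 pixels

Since 1.778 > 1.000, the feature is width-limited.
Content height = 1366 × 9/16 ≈ 768.3750 px.
Leftover height: 1366 − 768.3750 = 597.6250 px.
That's 597.6250 × 1366 ≈ 816356 black pixels.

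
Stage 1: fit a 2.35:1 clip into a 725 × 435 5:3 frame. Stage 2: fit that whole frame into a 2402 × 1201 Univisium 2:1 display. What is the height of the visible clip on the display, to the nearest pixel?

852 px

Inside the 725×435 canvas the clip is width-limited at 725.00 × 308.51.
5:3 in 2402×1201: fills the height, so the intermediate becomes 2001.67 × 1201.00 — a scale of ×2.7609.
The clip scales with it: height 308.51 × 2.7609 ≈ 851.77.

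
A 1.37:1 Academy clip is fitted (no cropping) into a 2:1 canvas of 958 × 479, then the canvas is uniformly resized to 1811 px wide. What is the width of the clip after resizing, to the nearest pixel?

1241 px

Fitted into 958×479, the clip spans the height; its width is 479 × 1.370 ≈ 656.23 px.
Resizing to 1811 px wide multiplies everything by 1.8904: 656.23 → 1240.54 px.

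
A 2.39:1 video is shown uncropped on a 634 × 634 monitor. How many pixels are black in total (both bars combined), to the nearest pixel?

233774 pixels

Since 2.390 > 1.000, the video is width-limited.
The video is 634 / 2.390 ≈ 265.2720 px tall.
634 − 265.2720 = 368.7280 px of bars.
Bar area = 368.7280 × 634 ≈ 233774 px.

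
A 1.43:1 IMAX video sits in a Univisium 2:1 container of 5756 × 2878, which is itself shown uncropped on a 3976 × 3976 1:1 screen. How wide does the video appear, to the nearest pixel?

First fit — 1.43:1 IMAX into 5756×2878 spans the height: 4115.54 × 2878.00.
Second fit — the Univisium 2:1 canvas into 3976×3976 spans the width: 3976.00 × 1988.00 (×0.6908 from 5756×2878).
So the video's width is 4115.54 × 0.6908 ≈ 2842.84.

2843 px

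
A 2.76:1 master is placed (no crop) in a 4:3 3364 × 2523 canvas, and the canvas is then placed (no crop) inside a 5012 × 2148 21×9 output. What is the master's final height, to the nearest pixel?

1038 px

Inside the 3364×2523 canvas the master is width-limited at 3364.00 × 1218.84.
4:3 in 5012×2148: fills the height, so the intermediate becomes 2864.00 × 2148.00 — a scale of ×0.8514.
Applying the same ×0.8514: 1218.84 → 1037.68.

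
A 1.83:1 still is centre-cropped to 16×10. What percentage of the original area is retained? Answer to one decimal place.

87.4%

16×10 is narrower than 1.83:1, so the crop keeps the full height and trims the width.
Fraction kept = (1.600)/(1.830) ≈ 87.43%.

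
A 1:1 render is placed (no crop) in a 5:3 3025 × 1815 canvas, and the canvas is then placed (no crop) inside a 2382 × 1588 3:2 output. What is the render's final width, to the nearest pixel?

1429 px

Inside the 3025×1815 canvas the render is height-limited at 1815.00 × 1815.00.
The 5:3 canvas is width-limited in 2382×1588, giving 2382.00 × 1429.20; scale factor 0.7874.
The render scales with it: width 1815.00 × 0.7874 ≈ 1429.20.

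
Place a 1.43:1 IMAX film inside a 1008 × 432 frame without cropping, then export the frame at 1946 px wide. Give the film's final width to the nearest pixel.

1193 px

At 1008×432 the film is height-limited, so width = 432 × 1.430 ≈ 617.76 px.
The frame scales by 1946/1008 = 1.9306; 617.76 × 1.9306 ≈ 1192.62 px.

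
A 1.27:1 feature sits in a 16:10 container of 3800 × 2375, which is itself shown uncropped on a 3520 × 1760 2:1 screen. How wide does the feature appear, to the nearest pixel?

2235 px

Inside the 3800×2375 canvas the feature is height-limited at 3016.25 × 2375.00.
16:10 in 3520×1760: fills the height, so the intermediate becomes 2816.00 × 1760.00 — a scale of ×0.7411.
So the feature's width is 3016.25 × 0.7411 ≈ 2235.20.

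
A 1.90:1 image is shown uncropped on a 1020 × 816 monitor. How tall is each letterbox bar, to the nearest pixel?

Since 1.900 > 1.250, the image is width-limited.
The image is 1020 / 1.900 ≈ 536.84 px tall.
Leftover height: 816 − 536.84 = 279.16 px → 139.58 each side.

140 px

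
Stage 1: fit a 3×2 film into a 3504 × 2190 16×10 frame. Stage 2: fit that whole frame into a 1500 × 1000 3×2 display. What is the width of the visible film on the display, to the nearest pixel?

Inside the 3504×2190 canvas the film is height-limited at 3285.00 × 2190.00.
Second fit — the 16×10 canvas into 1500×1000 spans the width: 1500.00 × 937.50 (×0.4281 from 3504×2190).
So the film's width is 3285.00 × 0.4281 ≈ 1406.25.

1406 px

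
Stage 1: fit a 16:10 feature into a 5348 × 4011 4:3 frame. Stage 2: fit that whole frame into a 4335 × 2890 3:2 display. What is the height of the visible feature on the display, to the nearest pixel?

16:10 in 5348×4011: fills the width, so the feature is 5348.00 × 3342.50.
The 4:3 canvas is height-limited in 4335×2890, giving 3853.33 × 2890.00; scale factor 0.7205.
The feature scales with it: height 3342.50 × 0.7205 ≈ 2408.33.

2408 px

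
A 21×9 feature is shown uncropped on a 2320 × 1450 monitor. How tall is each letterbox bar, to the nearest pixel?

228 px

Since 2.333 > 1.600, the feature is width-limited.
That makes the image 994.29 px tall (2320 × 9/21).
Black = 1450 − 994.29 = 455.71 px, or 227.86 per bar.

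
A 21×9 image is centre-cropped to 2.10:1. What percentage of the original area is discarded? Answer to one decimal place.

10.0%

The height stays; only width is cut (since 2.10:1 is narrower than 21×9).
Area ratio = (2.100)/(2.333) = 90.00%; the remaining 10.00% is cropped out.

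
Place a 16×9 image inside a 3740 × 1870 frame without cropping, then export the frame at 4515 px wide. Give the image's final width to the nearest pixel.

4013 px

In the 3740×1870 frame the image fills the height: width = 1870 × 16/9 ≈ 3324.44 px.
The frame scales by 4515/3740 = 1.2072; 3324.44 × 1.2072 ≈ 4013.33 px.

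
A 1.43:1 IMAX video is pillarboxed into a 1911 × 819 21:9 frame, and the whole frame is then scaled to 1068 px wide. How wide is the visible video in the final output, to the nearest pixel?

At 1911×819 the video is height-limited, so width = 819 × 1.430 ≈ 1171.17 px.
Resizing to 1068 px wide multiplies everything by 0.5589: 1171.17 → 654.53 px.

655 px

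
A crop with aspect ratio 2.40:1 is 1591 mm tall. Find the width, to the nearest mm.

Width = 1591 × 2.400 = 3818.40.

3818 mm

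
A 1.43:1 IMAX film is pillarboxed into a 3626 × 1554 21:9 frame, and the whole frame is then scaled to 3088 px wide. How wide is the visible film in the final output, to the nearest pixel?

1893 px

Fitted into 3626×1554, the film spans the height; its width is 1554 × 1.430 ≈ 2222.22 px.
The frame scales by 3088/3626 = 0.8516; 2222.22 × 0.8516 ≈ 1892.50 px.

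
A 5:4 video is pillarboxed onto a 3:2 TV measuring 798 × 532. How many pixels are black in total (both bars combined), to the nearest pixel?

5:4 (1.250) < 3:2 (1.500), so the video fills the height.
That makes the image 665.0000 px wide (532 × 5/4).
Leftover width: 798 − 665.0000 = 133.0000 px.
That's 133.0000 × 532 ≈ 70756 black pixels.

70756 pixels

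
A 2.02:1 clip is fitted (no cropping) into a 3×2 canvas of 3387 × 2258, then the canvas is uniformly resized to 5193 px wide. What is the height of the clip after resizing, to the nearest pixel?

2571 px

In the 3387×2258 frame the clip fills the width: height = 3387 / 2.020 ≈ 1676.73 px.
The frame scales by 5193/3387 = 1.5332; 1676.73 × 1.5332 ≈ 2570.79 px.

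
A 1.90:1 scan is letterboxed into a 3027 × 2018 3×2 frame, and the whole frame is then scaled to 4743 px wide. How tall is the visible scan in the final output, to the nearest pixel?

In the 3027×2018 frame the scan fills the width: height = 3027 / 1.900 ≈ 1593.16 px.
Resizing to 4743 px wide multiplies everything by 1.5669: 1593.16 → 2496.32 px.

2496 px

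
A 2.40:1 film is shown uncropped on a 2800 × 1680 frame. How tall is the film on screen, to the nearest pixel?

1167 px

Since 2.400 > 1.667, the film is width-limited.
That makes the image 1166.67 px tall (2800 / 2.400).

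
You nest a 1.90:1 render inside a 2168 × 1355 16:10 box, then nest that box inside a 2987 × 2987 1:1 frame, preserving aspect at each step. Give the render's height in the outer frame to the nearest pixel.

First fit — 1.90:1 into 2168×1355 spans the width: 2168.00 × 1141.05.
16:10 in 2987×2987: fills the width, so the intermediate becomes 2987.00 × 1866.88 — a scale of ×1.3778.
Applying the same ×1.3778: 1141.05 → 1572.11.

1572 px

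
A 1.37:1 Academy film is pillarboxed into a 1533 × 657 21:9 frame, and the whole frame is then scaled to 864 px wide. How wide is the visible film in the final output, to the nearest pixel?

In the 1533×657 frame the film fills the height: width = 657 × 1.370 ≈ 900.09 px.
Resizing to 864 px wide multiplies everything by 0.5636: 900.09 → 507.29 px.

507 px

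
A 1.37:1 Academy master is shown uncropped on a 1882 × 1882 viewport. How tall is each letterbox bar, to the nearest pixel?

254 px

1.37:1 Academy (1.370) > square (1.000), so the master fills the width.
Content height = 1882 / 1.370 ≈ 1373.72 px.
Leftover height: 1882 − 1373.72 = 508.28 px → 254.14 each side.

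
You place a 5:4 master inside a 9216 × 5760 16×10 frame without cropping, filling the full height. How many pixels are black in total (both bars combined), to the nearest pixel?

11612160 pixels

The master is 5760 × 5/4 ≈ 7200.0000 px wide.
9216 − 7200.0000 = 2016.0000 px of bars.
Across the 5760-px span: 2016.0000 × 5760 ≈ 11612160 px.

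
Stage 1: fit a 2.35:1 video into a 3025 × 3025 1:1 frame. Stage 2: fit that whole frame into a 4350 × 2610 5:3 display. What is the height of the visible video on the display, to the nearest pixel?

1111 px

First fit — 2.35:1 into 3025×3025 spans the width: 3025.00 × 1287.23.
The 1:1 canvas is height-limited in 4350×2610, giving 2610.00 × 2610.00; scale factor 0.8628.
So the video's height is 1287.23 × 0.8628 ≈ 1110.64.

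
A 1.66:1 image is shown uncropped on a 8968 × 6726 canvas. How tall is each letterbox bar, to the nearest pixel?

662 px

1.66:1 is wider than 4:3, so it spans the full width.
The image is 8968 / 1.660 ≈ 5402.41 px tall.
Black = 6726 − 5402.41 = 1323.59 px, or 661.80 per bar.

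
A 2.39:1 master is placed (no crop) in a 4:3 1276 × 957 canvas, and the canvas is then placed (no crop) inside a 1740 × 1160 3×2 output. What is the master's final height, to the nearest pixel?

Inside the 1276×957 canvas the master is width-limited at 1276.00 × 533.89.
The 4:3 canvas is height-limited in 1740×1160, giving 1546.67 × 1160.00; scale factor 1.2121.
The master scales with it: height 533.89 × 1.2121 ≈ 647.14.

647 px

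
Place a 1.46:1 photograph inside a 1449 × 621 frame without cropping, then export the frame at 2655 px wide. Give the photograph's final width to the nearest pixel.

At 1449×621 the photograph is height-limited, so width = 621 × 1.460 ≈ 906.66 px.
The frame scales by 2655/1449 = 1.8323; 906.66 × 1.8323 ≈ 1661.27 px.

1661 px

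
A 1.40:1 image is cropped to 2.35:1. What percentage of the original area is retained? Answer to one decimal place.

Going from 1.40:1 to 2.35:1 means cutting height while keeping width.
Fraction kept = (1.400)/(2.350) ≈ 59.57%.

59.6%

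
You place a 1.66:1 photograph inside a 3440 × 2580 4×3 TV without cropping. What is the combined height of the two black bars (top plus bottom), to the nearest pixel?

508 px

1.66:1 is wider than 4×3, so it spans the full width.
The photograph is 3440 / 1.660 ≈ 2072.29 px tall.
2580 − 2072.29 = 507.71 px of bars.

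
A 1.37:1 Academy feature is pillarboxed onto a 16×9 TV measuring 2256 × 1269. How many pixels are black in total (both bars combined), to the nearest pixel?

1.37:1 Academy (1.370) < 16×9 (1.778), so the feature fills the height.
That makes the image 1738.5300 px wide (1269 × 1.370).
Leftover width: 2256 − 1738.5300 = 517.4700 px.
That's 517.4700 × 1269 ≈ 656669 black pixels.

656669 pixels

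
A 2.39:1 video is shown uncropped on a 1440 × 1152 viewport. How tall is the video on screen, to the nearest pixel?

2.39:1 (2.390) > 5:4 (1.250), so the video fills the width.
The video is 1440 / 2.390 ≈ 602.51 px tall.

603 px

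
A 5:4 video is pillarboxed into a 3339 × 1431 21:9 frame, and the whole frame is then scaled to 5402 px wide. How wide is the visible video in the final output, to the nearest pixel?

Fitted into 3339×1431, the video spans the height; its width is 1431 × 5/4 ≈ 1788.75 px.
The frame scales by 5402/3339 = 1.6178; 1788.75 × 1.6178 ≈ 2893.93 px.

2894 px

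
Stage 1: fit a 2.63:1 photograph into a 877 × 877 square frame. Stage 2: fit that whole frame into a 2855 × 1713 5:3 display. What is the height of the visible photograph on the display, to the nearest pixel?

Inside the 877×877 canvas the photograph is width-limited at 877.00 × 333.46.
The square canvas is height-limited in 2855×1713, giving 1713.00 × 1713.00; scale factor 1.9532.
Applying the same ×1.9532: 333.46 → 651.33.

651 px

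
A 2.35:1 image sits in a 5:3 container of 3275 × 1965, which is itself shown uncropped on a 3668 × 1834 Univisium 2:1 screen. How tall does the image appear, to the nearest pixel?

First fit — 2.35:1 into 3275×1965 spans the width: 3275.00 × 1393.62.
Second fit — the 5:3 canvas into 3668×1834 spans the height: 3056.67 × 1834.00 (×0.9333 from 3275×1965).
So the image's height is 1393.62 × 0.9333 ≈ 1300.71.

1301 px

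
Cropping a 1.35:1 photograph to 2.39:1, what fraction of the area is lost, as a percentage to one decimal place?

The width stays; only height is cut (since 2.39:1 is wider than 1.35:1).
Fraction kept = (1.350)/(2.390) ≈ 56.49%, so 43.51% is lost.

43.5%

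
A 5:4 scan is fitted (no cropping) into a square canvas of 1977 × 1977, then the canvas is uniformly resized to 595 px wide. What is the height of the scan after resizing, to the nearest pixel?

At 1977×1977 the scan is width-limited, so height = 1977 × 4/5 ≈ 1581.60 px.
The frame scales by 595/1977 = 0.3010; 1581.60 × 0.3010 ≈ 476.00 px.

476 px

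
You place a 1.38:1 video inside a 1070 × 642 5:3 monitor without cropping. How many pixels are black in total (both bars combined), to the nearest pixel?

1.38:1 is narrower than 5:3, so it spans the full height.
The video is 642 × 1.380 ≈ 885.9600 px wide.
Leftover width: 1070 − 885.9600 = 184.0400 px.
That's 184.0400 × 642 ≈ 118154 black pixels.

118154 pixels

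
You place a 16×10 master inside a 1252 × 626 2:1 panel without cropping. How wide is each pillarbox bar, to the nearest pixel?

16×10 is narrower than 2:1, so it spans the full height.
Content width = 626 × 16/10 ≈ 1001.60 px.
1252 − 1001.60 = 250.40 px of bars (125.20 each).

125 px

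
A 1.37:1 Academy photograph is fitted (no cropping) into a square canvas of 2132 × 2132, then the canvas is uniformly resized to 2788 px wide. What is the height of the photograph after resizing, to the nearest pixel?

2035 px

Fitted into 2132×2132, the photograph spans the width; its height is 2132 / 1.370 ≈ 1556.20 px.
The frame scales by 2788/2132 = 1.3077; 1556.20 × 1.3077 ≈ 2035.04 px.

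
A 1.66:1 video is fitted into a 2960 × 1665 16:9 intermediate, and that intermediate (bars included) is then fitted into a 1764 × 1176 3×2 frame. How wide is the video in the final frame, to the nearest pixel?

1647 px

1.66:1 in 2960×1665: fills the height, so the video is 2763.90 × 1665.00.
16:9 in 1764×1176: fills the width, so the intermediate becomes 1764.00 × 992.25 — a scale of ×0.5959.
Applying the same ×0.5959: 2763.90 → 1647.13.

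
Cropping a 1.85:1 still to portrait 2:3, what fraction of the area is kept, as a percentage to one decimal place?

36.0%

The height stays; only width is cut (since portrait 2:3 is narrower than 1.85:1).
Fraction kept = (0.667)/(1.850) ≈ 36.04%.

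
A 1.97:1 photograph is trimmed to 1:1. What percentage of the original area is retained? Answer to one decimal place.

1:1 is narrower than 1.97:1, so the crop keeps the full height and trims the width.
Area ratio = (1.000)/(1.970) = 50.76% retained.

50.8%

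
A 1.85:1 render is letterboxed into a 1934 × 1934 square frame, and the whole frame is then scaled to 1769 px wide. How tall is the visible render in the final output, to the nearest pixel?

In the 1934×1934 frame the render fills the width: height = 1934 / 1.850 ≈ 1045.41 px.
The frame scales by 1769/1934 = 0.9147; 1045.41 × 0.9147 ≈ 956.22 px.

956 px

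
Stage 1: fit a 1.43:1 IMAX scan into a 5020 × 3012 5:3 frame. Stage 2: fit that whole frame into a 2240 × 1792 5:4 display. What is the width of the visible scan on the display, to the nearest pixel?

1922 px

First fit — 1.43:1 IMAX into 5020×3012 spans the height: 4307.16 × 3012.00.
Second fit — the 5:3 canvas into 2240×1792 spans the width: 2240.00 × 1344.00 (×0.4462 from 5020×3012).
The scan scales with it: width 4307.16 × 0.4462 ≈ 1921.92.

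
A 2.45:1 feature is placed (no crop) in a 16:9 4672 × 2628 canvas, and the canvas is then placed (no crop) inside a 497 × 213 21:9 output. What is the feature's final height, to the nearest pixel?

Inside the 4672×2628 canvas the feature is width-limited at 4672.00 × 1906.94.
Second fit — the 16:9 canvas into 497×213 spans the height: 378.67 × 213.00 (×0.0811 from 4672×2628).
So the feature's height is 1906.94 × 0.0811 ≈ 154.56.

155 px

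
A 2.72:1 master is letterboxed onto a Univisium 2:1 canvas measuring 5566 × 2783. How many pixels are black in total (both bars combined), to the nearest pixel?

2.72:1 (2.720) > Univisium 2:1 (2.000), so the master fills the width.
That makes the image 2046.3235 px tall (5566 / 2.720).
2783 − 2046.3235 = 736.6765 px of bars.
Bar area = 736.6765 × 5566 ≈ 4100341 px.

4100341 pixels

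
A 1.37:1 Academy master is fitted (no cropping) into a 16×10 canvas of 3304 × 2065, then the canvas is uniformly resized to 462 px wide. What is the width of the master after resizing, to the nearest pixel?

396 px

At 3304×2065 the master is height-limited, so width = 2065 × 1.370 ≈ 2829.05 px.
Scaling 3304 → 462 is ×0.1398, so the width becomes 2829.05 × 0.1398 ≈ 395.59 px.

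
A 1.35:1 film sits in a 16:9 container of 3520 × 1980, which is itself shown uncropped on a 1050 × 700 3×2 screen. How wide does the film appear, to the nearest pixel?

1.35:1 in 3520×1980: fills the height, so the film is 2673.00 × 1980.00.
The 16:9 canvas is width-limited in 1050×700, giving 1050.00 × 590.62; scale factor 0.2983.
So the film's width is 2673.00 × 0.2983 ≈ 797.34.

797 px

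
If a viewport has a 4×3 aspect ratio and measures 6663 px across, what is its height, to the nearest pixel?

6663 / 4 × 3 = 4997.25.

4997 px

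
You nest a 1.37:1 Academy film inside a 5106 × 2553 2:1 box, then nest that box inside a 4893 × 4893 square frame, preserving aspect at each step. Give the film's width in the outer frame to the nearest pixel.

3352 px

1.37:1 Academy in 5106×2553: fills the height, so the film is 3497.61 × 2553.00.
2:1 in 4893×4893: fills the width, so the intermediate becomes 4893.00 × 2446.50 — a scale of ×0.9583.
The film scales with it: width 3497.61 × 0.9583 ≈ 3351.70.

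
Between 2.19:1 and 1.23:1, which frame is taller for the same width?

2.19 and 1.23; 2.19 > 1.23. The smaller width-to-height ratio is the taller frame.

1.23:1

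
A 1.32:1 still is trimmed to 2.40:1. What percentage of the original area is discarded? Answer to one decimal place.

2.40:1 is wider than 1.32:1, so the crop keeps the full width and trims the height.
Fraction kept = (1.320)/(2.400) ≈ 55.00%, so 45.00% is lost.

45.0%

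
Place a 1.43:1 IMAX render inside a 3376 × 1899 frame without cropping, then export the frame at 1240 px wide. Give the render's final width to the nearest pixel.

Fitted into 3376×1899, the render spans the height; its width is 1899 × 1.430 ≈ 2715.57 px.
Scaling 3376 → 1240 is ×0.3673, so the width becomes 2715.57 × 0.3673 ≈ 997.42 px.

997 px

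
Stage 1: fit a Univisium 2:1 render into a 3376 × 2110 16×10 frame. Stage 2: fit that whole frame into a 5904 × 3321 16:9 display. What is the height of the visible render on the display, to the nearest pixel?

Inside the 3376×2110 canvas the render is width-limited at 3376.00 × 1688.00.
Second fit — the 16×10 canvas into 5904×3321 spans the height: 5313.60 × 3321.00 (×1.5739 from 3376×2110).
The render scales with it: height 1688.00 × 1.5739 ≈ 2656.80.

2657 px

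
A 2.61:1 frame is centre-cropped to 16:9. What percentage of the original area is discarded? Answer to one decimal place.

31.9%

16:9 is narrower than 2.61:1, so the crop keeps the full height and trims the width.
Area ratio = (1.778)/(2.610) = 68.11%; the remaining 31.89% is cropped out.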